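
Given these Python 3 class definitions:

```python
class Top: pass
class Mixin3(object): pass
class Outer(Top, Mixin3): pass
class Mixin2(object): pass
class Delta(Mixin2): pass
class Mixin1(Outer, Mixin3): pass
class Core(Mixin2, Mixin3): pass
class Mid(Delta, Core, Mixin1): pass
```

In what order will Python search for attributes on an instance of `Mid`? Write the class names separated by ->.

Mid -> Delta -> Core -> Mixin2 -> Mixin1 -> Outer -> Top -> Mixin3 -> object

L[Mid] = Mid + merge(L[Delta], L[Core], L[Mixin1], [Delta Core Mixin1])
  take Delta:  [Delta Mixin2 object] + [Core Mixin2 Mixin3 object] + [Mixin1 Outer Top Mixin3 object] + [Delta Core Mixin1]
  take Core:  [Mixin2 object] + [Core Mixin2 Mixin3 object] + [Mixin1 Outer Top Mixin3 object] + [Core Mixin1]
  take Mixin2:  [Mixin2 object] + [Mixin2 Mixin3 object] + [Mixin1 Outer Top Mixin3 object] + [Mixin1]
  take Mixin1:  [object] + [Mixin3 object] + [Mixin1 Outer Top Mixin3 object] + [Mixin1]
  take Outer:  [object] + [Mixin3 object] + [Outer Top Mixin3 object]
  take Top:  [object] + [Mixin3 object] + [Top Mixin3 object]
  take Mixin3:  [object] + [Mixin3 object] + [Mixin3 object]
  take object:  [object] + [object] + [object]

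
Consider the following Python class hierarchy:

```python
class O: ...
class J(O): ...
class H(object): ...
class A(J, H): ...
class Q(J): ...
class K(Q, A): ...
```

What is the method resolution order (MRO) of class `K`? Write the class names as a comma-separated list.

K, Q, A, J, O, H, object

L[K] = K + merge(L[Q], L[A], [Q A])
  take Q:  [Q J O object] + [A J O H object] + [Q A]
  take A:  [J O object] + [A J O H object] + [A]
  take J:  [J O object] + [J O H object]
  take O:  [O object] + [O H object]
  take H:  [object] + [H object]
  take object:  [object] + [object]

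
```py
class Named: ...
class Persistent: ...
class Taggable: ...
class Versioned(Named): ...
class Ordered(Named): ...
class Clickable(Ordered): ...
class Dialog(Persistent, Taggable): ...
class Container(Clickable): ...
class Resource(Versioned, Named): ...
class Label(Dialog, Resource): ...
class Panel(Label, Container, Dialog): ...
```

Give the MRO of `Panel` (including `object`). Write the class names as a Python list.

L[Panel] = Panel + merge(L[Label], L[Container], L[Dialog], [Label Container Dialog])
  take Label:  [Label Dialog Persistent Taggable Resource Versioned Named object] + [Container Clickable Ordered Named object] + [Dialog Persistent Taggable object] + [Label Container Dialog]
  take Container:  [Dialog Persistent Taggable Resource Versioned Named object] + [Container Clickable Ordered Named object] + [Dialog Persistent Taggable object] + [Container Dialog]
  take Dialog:  [Dialog Persistent Taggable Resource Versioned Named object] + [Clickable Ordered Named object] + [Dialog Persistent Taggable object] + [Dialog]
  take Persistent:  [Persistent Taggable Resource Versioned Named object] + [Clickable Ordered Named object] + [Persistent Taggable object]
  take Taggable:  [Taggable Resource Versioned Named object] + [Clickable Ordered Named object] + [Taggable object]
  take Resource:  [Resource Versioned Named object] + [Clickable Ordered Named object] + [object]
  take Versioned:  [Versioned Named object] + [Clickable Ordered Named object] + [object]
  take Clickable:  [Named object] + [Clickable Ordered Named object] + [object]
  take Ordered:  [Named object] + [Ordered Named object] + [object]
  take Named:  [Named object] + [Named object] + [object]
  take object:  [object] + [object] + [object]

[Panel, Label, Container, Dialog, Persistent, Taggable, Resource, Versioned, Clickable, Ordered, Named, object]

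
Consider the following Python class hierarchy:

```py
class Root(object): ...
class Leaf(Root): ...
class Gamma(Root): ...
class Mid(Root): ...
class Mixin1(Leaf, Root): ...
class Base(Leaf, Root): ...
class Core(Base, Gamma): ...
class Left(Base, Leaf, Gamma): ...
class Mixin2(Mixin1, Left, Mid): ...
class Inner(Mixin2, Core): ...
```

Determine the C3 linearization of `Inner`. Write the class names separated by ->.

L[Inner] = Inner + merge(L[Mixin2], L[Core], [Mixin2 Core])
  take Mixin2:  [Mixin2 Mixin1 Left Base Leaf Gamma Mid Root object] + [Core Base Leaf Gamma Root object] + [Mixin2 Core]
  take Mixin1:  [Mixin1 Left Base Leaf Gamma Mid Root object] + [Core Base Leaf Gamma Root object] + [Core]
  take Left:  [Left Base Leaf Gamma Mid Root object] + [Core Base Leaf Gamma Root object] + [Core]
  take Core:  [Base Leaf Gamma Mid Root object] + [Core Base Leaf Gamma Root object] + [Core]
  take Base:  [Base Leaf Gamma Mid Root object] + [Base Leaf Gamma Root object]
  take Leaf:  [Leaf Gamma Mid Root object] + [Leaf Gamma Root object]
  take Gamma:  [Gamma Mid Root object] + [Gamma Root object]
  take Mid:  [Mid Root object] + [Root object]
  take Root:  [Root object] + [Root object]
  take object:  [object] + [object]

Inner -> Mixin2 -> Mixin1 -> Left -> Core -> Base -> Leaf -> Gamma -> Mid -> Root -> object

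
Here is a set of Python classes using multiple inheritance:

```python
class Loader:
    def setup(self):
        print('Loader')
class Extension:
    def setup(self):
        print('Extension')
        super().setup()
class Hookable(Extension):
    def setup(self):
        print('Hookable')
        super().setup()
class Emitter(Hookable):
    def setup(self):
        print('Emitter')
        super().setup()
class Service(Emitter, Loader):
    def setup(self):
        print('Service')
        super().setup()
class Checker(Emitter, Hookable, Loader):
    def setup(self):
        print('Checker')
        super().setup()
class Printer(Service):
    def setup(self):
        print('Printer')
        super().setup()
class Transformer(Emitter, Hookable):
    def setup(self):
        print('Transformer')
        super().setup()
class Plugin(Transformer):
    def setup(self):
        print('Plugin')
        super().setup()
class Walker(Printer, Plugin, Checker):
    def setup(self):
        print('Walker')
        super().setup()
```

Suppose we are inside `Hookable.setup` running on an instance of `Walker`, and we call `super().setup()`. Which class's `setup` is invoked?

Extension

L[Walker] = Walker + merge(L[Printer], L[Plugin], L[Checker], [Printer Plugin Checker])
  take Printer:  [Printer Service Emitter Hookable Extension Loader object] + [Plugin Transformer Emitter Hookable Extension object] + [Checker Emitter Hookable Extension Loader object] + [Printer Plugin Checker]
  take Service:  [Service Emitter Hookable Extension Loader object] + [Plugin Transformer Emitter Hookable Extension object] + [Checker Emitter Hookable Extension Loader object] + [Plugin Checker]
  take Plugin:  [Emitter Hookable Extension Loader object] + [Plugin Transformer Emitter Hookable Extension object] + [Checker Emitter Hookable Extension Loader object] + [Plugin Checker]
  take Transformer:  [Emitter Hookable Extension Loader object] + [Transformer Emitter Hookable Extension object] + [Checker Emitter Hookable Extension Loader object] + [Checker]
  take Checker:  [Emitter Hookable Extension Loader object] + [Emitter Hookable Extension object] + [Checker Emitter Hookable Extension Loader object] + [Checker]
  take Emitter:  [Emitter Hookable Extension Loader object] + [Emitter Hookable Extension object] + [Emitter Hookable Extension Loader object]
  take Hookable:  [Hookable Extension Loader object] + [Hookable Extension object] + [Hookable Extension Loader object]
  take Extension:  [Extension Loader object] + [Extension object] + [Extension Loader object]
  take Loader:  [Loader object] + [object] + [Loader object]
  take object:  [object] + [object] + [object]
MRO: Walker Printer Service Plugin Transformer Checker Emitter Hookable Extension Loader object
super() in Hookable.setup on a Walker instance goes to the class after Hookable in Walker's MRO: Extension.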